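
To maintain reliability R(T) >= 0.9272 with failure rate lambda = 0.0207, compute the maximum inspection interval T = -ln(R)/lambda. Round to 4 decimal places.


R_target = 0.9272
lambda = 0.0207
-ln(0.9272) = 0.0756
T = 0.0756 / 0.0207
T = 3.6515

3.6515


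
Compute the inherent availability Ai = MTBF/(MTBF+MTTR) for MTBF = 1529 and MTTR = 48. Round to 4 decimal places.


MTBF = 1529
MTTR = 48
MTBF + MTTR = 1577
Ai = 1529 / 1577
Ai = 0.9696

0.9696


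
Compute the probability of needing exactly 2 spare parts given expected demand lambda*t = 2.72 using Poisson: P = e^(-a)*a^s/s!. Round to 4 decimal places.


a = 2.72, s = 2
e^(-a) = e^(-2.72) = 0.0659
a^s = 2.72^2 = 7.3984
s! = 2
P = 0.0659 * 7.3984 / 2
P = 0.2437

0.2437


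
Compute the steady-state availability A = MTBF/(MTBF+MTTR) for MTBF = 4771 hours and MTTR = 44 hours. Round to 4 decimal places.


MTBF = 4771
MTTR = 44
MTBF + MTTR = 4815
A = 4771 / 4815
A = 0.9909

0.9909


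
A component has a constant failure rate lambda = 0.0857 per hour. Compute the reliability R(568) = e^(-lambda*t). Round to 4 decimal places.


lambda = 0.0857
t = 568
lambda * t = 48.6776
R(t) = e^(-48.6776)
R(t) = 0.0

0.0


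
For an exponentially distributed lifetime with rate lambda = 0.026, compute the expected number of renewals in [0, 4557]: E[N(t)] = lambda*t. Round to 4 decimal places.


lambda = 0.026
t = 4557
E[N(t)] = lambda * t
E[N(t)] = 0.026 * 4557
E[N(t)] = 118.482

118.482


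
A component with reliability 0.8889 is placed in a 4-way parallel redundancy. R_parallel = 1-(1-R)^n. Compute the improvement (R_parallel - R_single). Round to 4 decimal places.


R_single = 0.8889, n = 4
1 - R_single = 0.1111
(1 - R_single)^n = 0.1111^4 = 0.0002
R_parallel = 1 - 0.0002 = 0.9998
Improvement = 0.9998 - 0.8889
Improvement = 0.1109

0.1109


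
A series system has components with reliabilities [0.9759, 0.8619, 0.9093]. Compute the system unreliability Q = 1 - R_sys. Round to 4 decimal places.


Components: [0.9759, 0.8619, 0.9093]
After component 1: product = 0.9759
After component 2: product = 0.8411
After component 3: product = 0.7648
R_sys = 0.7648
Q = 1 - 0.7648 = 0.2352

0.2352


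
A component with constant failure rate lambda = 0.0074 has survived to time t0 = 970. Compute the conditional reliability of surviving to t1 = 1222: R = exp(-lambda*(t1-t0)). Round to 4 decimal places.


lambda = 0.0074
t0 = 970, t1 = 1222
t1 - t0 = 252
lambda * (t1-t0) = 0.0074 * 252 = 1.8648
R = exp(-1.8648)
R = 0.1549

0.1549


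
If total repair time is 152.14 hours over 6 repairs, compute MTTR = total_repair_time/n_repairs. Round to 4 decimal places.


total_repair_time = 152.14
n_repairs = 6
MTTR = 152.14 / 6
MTTR = 25.3567

25.3567


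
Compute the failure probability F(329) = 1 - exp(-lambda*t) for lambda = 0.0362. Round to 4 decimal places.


lambda = 0.0362, t = 329
lambda * t = 11.9098
exp(-11.9098) = 0.0
F(t) = 1 - 0.0
F(t) = 1.0

1.0


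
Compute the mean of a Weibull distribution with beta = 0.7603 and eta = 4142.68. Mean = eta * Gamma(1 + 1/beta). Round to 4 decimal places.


beta = 0.7603, eta = 4142.68
1/beta = 1.3153
1 + 1/beta = 2.3153
Gamma(2.3153) = 1.1775
Mean = 4142.68 * 1.1775
Mean = 4878.1119

4878.1119


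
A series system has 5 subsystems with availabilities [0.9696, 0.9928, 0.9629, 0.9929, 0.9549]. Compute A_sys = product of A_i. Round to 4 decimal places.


Subsystems: [0.9696, 0.9928, 0.9629, 0.9929, 0.9549]
After subsystem 1 (A=0.9696): product = 0.9696
After subsystem 2 (A=0.9928): product = 0.9626
After subsystem 3 (A=0.9629): product = 0.9269
After subsystem 4 (A=0.9929): product = 0.9203
After subsystem 5 (A=0.9549): product = 0.8788
A_sys = 0.8788

0.8788


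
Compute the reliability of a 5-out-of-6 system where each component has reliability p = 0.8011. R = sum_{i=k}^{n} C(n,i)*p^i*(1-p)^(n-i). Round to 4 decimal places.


k = 5, n = 6, p = 0.8011
i=5: C(6,5)=6 * 0.8011^5 * 0.1989^1 = 0.3937
i=6: C(6,6)=1 * 0.8011^6 * 0.1989^0 = 0.2643
R = sum of terms = 0.6581

0.6581


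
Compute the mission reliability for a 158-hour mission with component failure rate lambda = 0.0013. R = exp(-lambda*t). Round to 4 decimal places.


lambda = 0.0013
mission_time = 158
lambda * t = 0.0013 * 158 = 0.2054
R = exp(-0.2054)
R = 0.8143

0.8143


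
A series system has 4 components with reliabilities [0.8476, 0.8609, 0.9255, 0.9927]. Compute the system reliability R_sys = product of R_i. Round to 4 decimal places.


Components: [0.8476, 0.8609, 0.9255, 0.9927]
After component 1 (R=0.8476): product = 0.8476
After component 2 (R=0.8609): product = 0.7297
After component 3 (R=0.9255): product = 0.6753
After component 4 (R=0.9927): product = 0.6704
R_sys = 0.6704

0.6704


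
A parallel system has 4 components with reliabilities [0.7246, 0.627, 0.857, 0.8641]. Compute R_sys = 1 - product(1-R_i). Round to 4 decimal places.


Components: [0.7246, 0.627, 0.857, 0.8641]
(1 - 0.7246) = 0.2754, running product = 0.2754
(1 - 0.627) = 0.373, running product = 0.1027
(1 - 0.857) = 0.143, running product = 0.0147
(1 - 0.8641) = 0.1359, running product = 0.002
Product of (1-R_i) = 0.002
R_sys = 1 - 0.002 = 0.998

0.998


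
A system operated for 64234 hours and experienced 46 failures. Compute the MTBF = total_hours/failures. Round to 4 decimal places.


total_hours = 64234
failures = 46
MTBF = 64234 / 46
MTBF = 1396.3913

1396.3913


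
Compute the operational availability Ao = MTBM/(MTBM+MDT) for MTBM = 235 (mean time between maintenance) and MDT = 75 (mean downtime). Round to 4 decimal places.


MTBM = 235
MDT = 75
MTBM + MDT = 310
Ao = 235 / 310
Ao = 0.7581

0.7581


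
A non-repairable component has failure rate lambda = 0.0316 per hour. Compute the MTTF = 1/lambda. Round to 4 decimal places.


lambda = 0.0316
MTTF = 1 / 0.0316
MTTF = 31.6456

31.6456


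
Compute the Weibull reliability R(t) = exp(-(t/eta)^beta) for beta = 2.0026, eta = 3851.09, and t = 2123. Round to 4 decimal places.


beta = 2.0026, eta = 3851.09, t = 2123
t/eta = 2123 / 3851.09 = 0.5513
(t/eta)^beta = 0.5513^2.0026 = 0.3034
R(t) = exp(-0.3034)
R(t) = 0.7383

0.7383


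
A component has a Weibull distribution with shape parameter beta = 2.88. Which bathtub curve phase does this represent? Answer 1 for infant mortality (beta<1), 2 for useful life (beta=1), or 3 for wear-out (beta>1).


beta = 2.88
Compare beta to 1:
beta < 1 => infant mortality (phase 1)
beta = 1 => useful life (phase 2)
beta > 1 => wear-out (phase 3)
Since beta = 2.88, this is wear-out (increasing failure rate)
Phase = 3

3


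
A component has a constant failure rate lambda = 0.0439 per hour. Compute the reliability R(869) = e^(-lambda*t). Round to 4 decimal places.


lambda = 0.0439
t = 869
lambda * t = 38.1491
R(t) = e^(-38.1491)
R(t) = 0.0

0.0


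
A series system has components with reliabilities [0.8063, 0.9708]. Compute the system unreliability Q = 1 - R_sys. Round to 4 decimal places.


Components: [0.8063, 0.9708]
After component 1: product = 0.8063
After component 2: product = 0.7828
R_sys = 0.7828
Q = 1 - 0.7828 = 0.2172

0.2172


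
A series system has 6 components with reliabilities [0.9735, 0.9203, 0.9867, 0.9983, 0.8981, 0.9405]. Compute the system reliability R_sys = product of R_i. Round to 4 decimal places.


Components: [0.9735, 0.9203, 0.9867, 0.9983, 0.8981, 0.9405]
After component 1 (R=0.9735): product = 0.9735
After component 2 (R=0.9203): product = 0.8959
After component 3 (R=0.9867): product = 0.884
After component 4 (R=0.9983): product = 0.8825
After component 5 (R=0.8981): product = 0.7926
After component 6 (R=0.9405): product = 0.7454
R_sys = 0.7454

0.7454


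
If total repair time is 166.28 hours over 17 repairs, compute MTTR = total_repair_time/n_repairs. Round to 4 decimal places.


total_repair_time = 166.28
n_repairs = 17
MTTR = 166.28 / 17
MTTR = 9.7812

9.7812


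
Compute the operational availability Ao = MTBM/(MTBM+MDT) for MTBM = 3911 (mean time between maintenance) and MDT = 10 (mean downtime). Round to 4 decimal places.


MTBM = 3911
MDT = 10
MTBM + MDT = 3921
Ao = 3911 / 3921
Ao = 0.9974

0.9974


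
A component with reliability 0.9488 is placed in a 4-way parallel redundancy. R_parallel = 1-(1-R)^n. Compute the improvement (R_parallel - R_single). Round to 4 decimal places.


R_single = 0.9488, n = 4
1 - R_single = 0.0512
(1 - R_single)^n = 0.0512^4 = 0.0
R_parallel = 1 - 0.0 = 1.0
Improvement = 1.0 - 0.9488
Improvement = 0.0512

0.0512


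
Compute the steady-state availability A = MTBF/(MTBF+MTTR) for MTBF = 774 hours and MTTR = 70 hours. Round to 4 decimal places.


MTBF = 774
MTTR = 70
MTBF + MTTR = 844
A = 774 / 844
A = 0.9171

0.9171


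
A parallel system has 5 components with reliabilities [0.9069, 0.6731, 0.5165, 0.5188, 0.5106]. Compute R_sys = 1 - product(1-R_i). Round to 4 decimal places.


Components: [0.9069, 0.6731, 0.5165, 0.5188, 0.5106]
(1 - 0.9069) = 0.0931, running product = 0.0931
(1 - 0.6731) = 0.3269, running product = 0.0304
(1 - 0.5165) = 0.4835, running product = 0.0147
(1 - 0.5188) = 0.4812, running product = 0.0071
(1 - 0.5106) = 0.4894, running product = 0.0035
Product of (1-R_i) = 0.0035
R_sys = 1 - 0.0035 = 0.9965

0.9965


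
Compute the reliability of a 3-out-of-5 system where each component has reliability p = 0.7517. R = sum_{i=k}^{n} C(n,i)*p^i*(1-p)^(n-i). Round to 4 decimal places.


k = 3, n = 5, p = 0.7517
i=3: C(5,3)=10 * 0.7517^3 * 0.2483^2 = 0.2619
i=4: C(5,4)=5 * 0.7517^4 * 0.2483^1 = 0.3964
i=5: C(5,5)=1 * 0.7517^5 * 0.2483^0 = 0.24
R = sum of terms = 0.8983

0.8983


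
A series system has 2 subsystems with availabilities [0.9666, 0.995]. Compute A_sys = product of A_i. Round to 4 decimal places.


Subsystems: [0.9666, 0.995]
After subsystem 1 (A=0.9666): product = 0.9666
After subsystem 2 (A=0.995): product = 0.9618
A_sys = 0.9618

0.9618


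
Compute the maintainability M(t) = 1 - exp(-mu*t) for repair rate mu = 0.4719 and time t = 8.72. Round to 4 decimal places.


mu = 0.4719, t = 8.72
mu * t = 0.4719 * 8.72 = 4.115
exp(-4.115) = 0.0163
M(t) = 1 - 0.0163
M(t) = 0.9837

0.9837


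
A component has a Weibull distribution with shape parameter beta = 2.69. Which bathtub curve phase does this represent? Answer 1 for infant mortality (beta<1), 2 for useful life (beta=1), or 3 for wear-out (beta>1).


beta = 2.69
Compare beta to 1:
beta < 1 => infant mortality (phase 1)
beta = 1 => useful life (phase 2)
beta > 1 => wear-out (phase 3)
Since beta = 2.69, this is wear-out (increasing failure rate)
Phase = 3

3


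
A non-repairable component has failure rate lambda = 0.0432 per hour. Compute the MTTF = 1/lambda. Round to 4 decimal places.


lambda = 0.0432
MTTF = 1 / 0.0432
MTTF = 23.1481

23.1481


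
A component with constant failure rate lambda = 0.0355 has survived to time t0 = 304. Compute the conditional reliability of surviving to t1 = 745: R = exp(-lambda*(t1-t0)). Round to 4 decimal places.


lambda = 0.0355
t0 = 304, t1 = 745
t1 - t0 = 441
lambda * (t1-t0) = 0.0355 * 441 = 15.6555
R = exp(-15.6555)
R = 0.0

0.0


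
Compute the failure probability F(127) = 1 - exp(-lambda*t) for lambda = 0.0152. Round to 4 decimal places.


lambda = 0.0152, t = 127
lambda * t = 1.9304
exp(-1.9304) = 0.1451
F(t) = 1 - 0.1451
F(t) = 0.8549

0.8549


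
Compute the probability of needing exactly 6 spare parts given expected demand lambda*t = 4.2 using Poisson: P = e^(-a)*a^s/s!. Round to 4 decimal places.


a = 4.2, s = 6
e^(-a) = e^(-4.2) = 0.015
a^s = 4.2^6 = 5489.0317
s! = 720
P = 0.015 * 5489.0317 / 720
P = 0.1143

0.1143


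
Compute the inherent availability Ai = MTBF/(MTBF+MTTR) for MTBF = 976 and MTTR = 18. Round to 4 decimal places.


MTBF = 976
MTTR = 18
MTBF + MTTR = 994
Ai = 976 / 994
Ai = 0.9819

0.9819


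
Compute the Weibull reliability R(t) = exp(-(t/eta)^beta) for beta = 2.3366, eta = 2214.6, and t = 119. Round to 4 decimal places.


beta = 2.3366, eta = 2214.6, t = 119
t/eta = 119 / 2214.6 = 0.0537
(t/eta)^beta = 0.0537^2.3366 = 0.0011
R(t) = exp(-0.0011)
R(t) = 0.9989

0.9989


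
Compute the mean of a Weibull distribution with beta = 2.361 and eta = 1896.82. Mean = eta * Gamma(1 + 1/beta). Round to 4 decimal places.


beta = 2.361, eta = 1896.82
1/beta = 0.4235
1 + 1/beta = 1.4235
Gamma(1.4235) = 0.8862
Mean = 1896.82 * 0.8862
Mean = 1681.0229

1681.0229


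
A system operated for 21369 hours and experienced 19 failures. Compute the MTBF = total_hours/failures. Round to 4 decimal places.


total_hours = 21369
failures = 19
MTBF = 21369 / 19
MTBF = 1124.6842

1124.6842


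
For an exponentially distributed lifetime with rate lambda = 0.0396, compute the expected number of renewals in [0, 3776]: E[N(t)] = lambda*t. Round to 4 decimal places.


lambda = 0.0396
t = 3776
E[N(t)] = lambda * t
E[N(t)] = 0.0396 * 3776
E[N(t)] = 149.5296

149.5296


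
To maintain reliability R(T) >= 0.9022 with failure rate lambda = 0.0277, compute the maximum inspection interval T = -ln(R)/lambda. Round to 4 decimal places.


R_target = 0.9022
lambda = 0.0277
-ln(0.9022) = 0.1029
T = 0.1029 / 0.0277
T = 3.7155

3.7155


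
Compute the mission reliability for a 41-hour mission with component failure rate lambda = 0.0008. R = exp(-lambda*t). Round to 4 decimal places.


lambda = 0.0008
mission_time = 41
lambda * t = 0.0008 * 41 = 0.0328
R = exp(-0.0328)
R = 0.9677

0.9677


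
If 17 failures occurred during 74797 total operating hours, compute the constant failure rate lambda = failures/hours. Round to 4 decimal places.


failures = 17
total_hours = 74797
lambda = 17 / 74797
lambda = 0.0002

0.0002


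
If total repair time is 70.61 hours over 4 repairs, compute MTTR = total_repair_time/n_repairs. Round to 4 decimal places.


total_repair_time = 70.61
n_repairs = 4
MTTR = 70.61 / 4
MTTR = 17.6525

17.6525


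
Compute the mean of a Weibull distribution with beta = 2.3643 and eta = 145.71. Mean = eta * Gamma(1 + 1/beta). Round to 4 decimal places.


beta = 2.3643, eta = 145.71
1/beta = 0.423
1 + 1/beta = 1.423
Gamma(1.423) = 0.8863
Mean = 145.71 * 0.8863
Mean = 129.1358

129.1358


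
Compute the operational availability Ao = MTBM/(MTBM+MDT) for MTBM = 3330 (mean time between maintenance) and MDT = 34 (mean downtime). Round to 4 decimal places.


MTBM = 3330
MDT = 34
MTBM + MDT = 3364
Ao = 3330 / 3364
Ao = 0.9899

0.9899


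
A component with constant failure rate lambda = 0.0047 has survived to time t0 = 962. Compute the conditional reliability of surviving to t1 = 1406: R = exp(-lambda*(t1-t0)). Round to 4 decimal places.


lambda = 0.0047
t0 = 962, t1 = 1406
t1 - t0 = 444
lambda * (t1-t0) = 0.0047 * 444 = 2.0868
R = exp(-2.0868)
R = 0.1241

0.1241


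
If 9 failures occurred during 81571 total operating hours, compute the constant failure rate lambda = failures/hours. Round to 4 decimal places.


failures = 9
total_hours = 81571
lambda = 9 / 81571
lambda = 0.0001

0.0001


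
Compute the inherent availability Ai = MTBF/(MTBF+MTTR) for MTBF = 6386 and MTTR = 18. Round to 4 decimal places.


MTBF = 6386
MTTR = 18
MTBF + MTTR = 6404
Ai = 6386 / 6404
Ai = 0.9972

0.9972


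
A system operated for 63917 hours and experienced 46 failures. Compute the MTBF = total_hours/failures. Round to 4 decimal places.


total_hours = 63917
failures = 46
MTBF = 63917 / 46
MTBF = 1389.5

1389.5


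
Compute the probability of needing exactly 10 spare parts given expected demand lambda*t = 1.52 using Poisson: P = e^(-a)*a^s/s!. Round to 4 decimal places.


a = 1.52, s = 10
e^(-a) = e^(-1.52) = 0.2187
a^s = 1.52^10 = 65.8318
s! = 3628800
P = 0.2187 * 65.8318 / 3628800
P = 0.0

0.0


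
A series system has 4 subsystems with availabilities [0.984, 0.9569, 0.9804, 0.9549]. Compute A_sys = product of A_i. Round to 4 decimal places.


Subsystems: [0.984, 0.9569, 0.9804, 0.9549]
After subsystem 1 (A=0.984): product = 0.984
After subsystem 2 (A=0.9569): product = 0.9416
After subsystem 3 (A=0.9804): product = 0.9231
After subsystem 4 (A=0.9549): product = 0.8815
A_sys = 0.8815

0.8815


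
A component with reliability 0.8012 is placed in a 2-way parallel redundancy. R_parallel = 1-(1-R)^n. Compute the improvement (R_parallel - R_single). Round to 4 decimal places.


R_single = 0.8012, n = 2
1 - R_single = 0.1988
(1 - R_single)^n = 0.1988^2 = 0.0395
R_parallel = 1 - 0.0395 = 0.9605
Improvement = 0.9605 - 0.8012
Improvement = 0.1593

0.1593


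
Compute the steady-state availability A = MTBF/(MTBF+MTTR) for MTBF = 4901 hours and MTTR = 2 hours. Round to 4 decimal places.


MTBF = 4901
MTTR = 2
MTBF + MTTR = 4903
A = 4901 / 4903
A = 0.9996

0.9996


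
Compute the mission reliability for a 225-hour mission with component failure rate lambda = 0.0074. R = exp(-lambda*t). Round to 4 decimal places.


lambda = 0.0074
mission_time = 225
lambda * t = 0.0074 * 225 = 1.665
R = exp(-1.665)
R = 0.1892

0.1892


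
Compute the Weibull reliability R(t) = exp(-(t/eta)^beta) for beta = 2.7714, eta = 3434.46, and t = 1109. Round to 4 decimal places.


beta = 2.7714, eta = 3434.46, t = 1109
t/eta = 1109 / 3434.46 = 0.3229
(t/eta)^beta = 0.3229^2.7714 = 0.0436
R(t) = exp(-0.0436)
R(t) = 0.9573

0.9573


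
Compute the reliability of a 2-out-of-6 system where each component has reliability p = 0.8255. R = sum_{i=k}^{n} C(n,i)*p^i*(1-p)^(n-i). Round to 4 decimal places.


k = 2, n = 6, p = 0.8255
i=2: C(6,2)=15 * 0.8255^2 * 0.1745^4 = 0.0095
i=3: C(6,3)=20 * 0.8255^3 * 0.1745^3 = 0.0598
i=4: C(6,4)=15 * 0.8255^4 * 0.1745^2 = 0.2121
i=5: C(6,5)=6 * 0.8255^5 * 0.1745^1 = 0.4014
i=6: C(6,6)=1 * 0.8255^6 * 0.1745^0 = 0.3164
R = sum of terms = 0.9992

0.9992


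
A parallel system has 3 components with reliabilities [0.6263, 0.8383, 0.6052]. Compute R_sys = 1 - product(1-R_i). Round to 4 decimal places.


Components: [0.6263, 0.8383, 0.6052]
(1 - 0.6263) = 0.3737, running product = 0.3737
(1 - 0.8383) = 0.1617, running product = 0.0604
(1 - 0.6052) = 0.3948, running product = 0.0239
Product of (1-R_i) = 0.0239
R_sys = 1 - 0.0239 = 0.9761

0.9761


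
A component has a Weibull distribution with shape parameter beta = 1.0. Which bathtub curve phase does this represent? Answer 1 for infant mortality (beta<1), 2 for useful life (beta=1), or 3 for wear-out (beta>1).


beta = 1.0
Compare beta to 1:
beta < 1 => infant mortality (phase 1)
beta = 1 => useful life (phase 2)
beta > 1 => wear-out (phase 3)
Since beta = 1.0, this is useful life (constant failure rate)
Phase = 2

2


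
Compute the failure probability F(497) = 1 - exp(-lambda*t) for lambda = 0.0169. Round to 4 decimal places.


lambda = 0.0169, t = 497
lambda * t = 8.3993
exp(-8.3993) = 0.0002
F(t) = 1 - 0.0002
F(t) = 0.9998

0.9998


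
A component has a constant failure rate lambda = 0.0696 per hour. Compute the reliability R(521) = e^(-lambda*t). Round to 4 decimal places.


lambda = 0.0696
t = 521
lambda * t = 36.2616
R(t) = e^(-36.2616)
R(t) = 0.0

0.0


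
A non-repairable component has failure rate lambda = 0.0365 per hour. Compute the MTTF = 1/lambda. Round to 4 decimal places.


lambda = 0.0365
MTTF = 1 / 0.0365
MTTF = 27.3973

27.3973


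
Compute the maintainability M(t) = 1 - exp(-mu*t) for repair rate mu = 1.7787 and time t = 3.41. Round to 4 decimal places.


mu = 1.7787, t = 3.41
mu * t = 1.7787 * 3.41 = 6.0654
exp(-6.0654) = 0.0023
M(t) = 1 - 0.0023
M(t) = 0.9977

0.9977


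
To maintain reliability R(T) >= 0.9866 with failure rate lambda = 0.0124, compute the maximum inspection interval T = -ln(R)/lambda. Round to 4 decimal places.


R_target = 0.9866
lambda = 0.0124
-ln(0.9866) = 0.0135
T = 0.0135 / 0.0124
T = 1.088

1.088


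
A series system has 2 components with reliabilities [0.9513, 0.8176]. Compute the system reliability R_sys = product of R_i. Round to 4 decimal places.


Components: [0.9513, 0.8176]
After component 1 (R=0.9513): product = 0.9513
After component 2 (R=0.8176): product = 0.7778
R_sys = 0.7778

0.7778


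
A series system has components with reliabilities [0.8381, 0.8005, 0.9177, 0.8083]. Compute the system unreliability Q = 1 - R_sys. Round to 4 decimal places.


Components: [0.8381, 0.8005, 0.9177, 0.8083]
After component 1: product = 0.8381
After component 2: product = 0.6709
After component 3: product = 0.6157
After component 4: product = 0.4977
R_sys = 0.4977
Q = 1 - 0.4977 = 0.5023

0.5023


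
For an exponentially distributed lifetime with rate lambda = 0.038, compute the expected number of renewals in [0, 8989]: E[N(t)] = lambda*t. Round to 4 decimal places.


lambda = 0.038
t = 8989
E[N(t)] = lambda * t
E[N(t)] = 0.038 * 8989
E[N(t)] = 341.582

341.582


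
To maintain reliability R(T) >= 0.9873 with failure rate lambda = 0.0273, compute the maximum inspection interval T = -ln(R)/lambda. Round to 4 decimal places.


R_target = 0.9873
lambda = 0.0273
-ln(0.9873) = 0.0128
T = 0.0128 / 0.0273
T = 0.4682

0.4682


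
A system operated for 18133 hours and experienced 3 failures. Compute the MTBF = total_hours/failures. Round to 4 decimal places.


total_hours = 18133
failures = 3
MTBF = 18133 / 3
MTBF = 6044.3333

6044.3333


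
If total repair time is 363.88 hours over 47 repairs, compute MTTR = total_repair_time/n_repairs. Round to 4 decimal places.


total_repair_time = 363.88
n_repairs = 47
MTTR = 363.88 / 47
MTTR = 7.7421

7.7421


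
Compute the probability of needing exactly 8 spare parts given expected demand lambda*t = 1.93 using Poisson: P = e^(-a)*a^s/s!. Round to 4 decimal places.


a = 1.93, s = 8
e^(-a) = e^(-1.93) = 0.1451
a^s = 1.93^8 = 192.5123
s! = 40320
P = 0.1451 * 192.5123 / 40320
P = 0.0007

0.0007


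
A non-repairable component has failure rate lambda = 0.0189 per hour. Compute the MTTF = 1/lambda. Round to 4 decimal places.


lambda = 0.0189
MTTF = 1 / 0.0189
MTTF = 52.9101

52.9101


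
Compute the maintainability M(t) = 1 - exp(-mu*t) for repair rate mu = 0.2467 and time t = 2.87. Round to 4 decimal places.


mu = 0.2467, t = 2.87
mu * t = 0.2467 * 2.87 = 0.708
exp(-0.708) = 0.4926
M(t) = 1 - 0.4926
M(t) = 0.5074

0.5074


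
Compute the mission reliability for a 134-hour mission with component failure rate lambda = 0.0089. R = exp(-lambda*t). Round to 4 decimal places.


lambda = 0.0089
mission_time = 134
lambda * t = 0.0089 * 134 = 1.1926
R = exp(-1.1926)
R = 0.3034

0.3034


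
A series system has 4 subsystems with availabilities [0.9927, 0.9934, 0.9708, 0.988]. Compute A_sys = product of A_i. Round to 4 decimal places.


Subsystems: [0.9927, 0.9934, 0.9708, 0.988]
After subsystem 1 (A=0.9927): product = 0.9927
After subsystem 2 (A=0.9934): product = 0.9861
After subsystem 3 (A=0.9708): product = 0.9574
After subsystem 4 (A=0.988): product = 0.9459
A_sys = 0.9459

0.9459


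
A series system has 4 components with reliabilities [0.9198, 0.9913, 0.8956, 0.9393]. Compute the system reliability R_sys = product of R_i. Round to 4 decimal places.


Components: [0.9198, 0.9913, 0.8956, 0.9393]
After component 1 (R=0.9198): product = 0.9198
After component 2 (R=0.9913): product = 0.9118
After component 3 (R=0.8956): product = 0.8166
After component 4 (R=0.9393): product = 0.767
R_sys = 0.767

0.767


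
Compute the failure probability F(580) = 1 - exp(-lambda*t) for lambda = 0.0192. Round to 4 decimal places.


lambda = 0.0192, t = 580
lambda * t = 11.136
exp(-11.136) = 0.0
F(t) = 1 - 0.0
F(t) = 1.0

1.0


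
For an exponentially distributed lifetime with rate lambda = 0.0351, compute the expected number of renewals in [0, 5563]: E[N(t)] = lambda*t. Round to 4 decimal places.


lambda = 0.0351
t = 5563
E[N(t)] = lambda * t
E[N(t)] = 0.0351 * 5563
E[N(t)] = 195.2613

195.2613


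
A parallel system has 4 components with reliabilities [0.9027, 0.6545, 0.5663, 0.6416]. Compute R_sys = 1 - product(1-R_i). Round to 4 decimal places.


Components: [0.9027, 0.6545, 0.5663, 0.6416]
(1 - 0.9027) = 0.0973, running product = 0.0973
(1 - 0.6545) = 0.3455, running product = 0.0336
(1 - 0.5663) = 0.4337, running product = 0.0146
(1 - 0.6416) = 0.3584, running product = 0.0052
Product of (1-R_i) = 0.0052
R_sys = 1 - 0.0052 = 0.9948

0.9948


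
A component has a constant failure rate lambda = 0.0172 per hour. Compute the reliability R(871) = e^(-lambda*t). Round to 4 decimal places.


lambda = 0.0172
t = 871
lambda * t = 14.9812
R(t) = e^(-14.9812)
R(t) = 0.0

0.0


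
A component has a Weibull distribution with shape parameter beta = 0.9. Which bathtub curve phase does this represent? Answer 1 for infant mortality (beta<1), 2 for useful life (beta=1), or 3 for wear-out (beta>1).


beta = 0.9
Compare beta to 1:
beta < 1 => infant mortality (phase 1)
beta = 1 => useful life (phase 2)
beta > 1 => wear-out (phase 3)
Since beta = 0.9, this is infant mortality (decreasing failure rate)
Phase = 1

1


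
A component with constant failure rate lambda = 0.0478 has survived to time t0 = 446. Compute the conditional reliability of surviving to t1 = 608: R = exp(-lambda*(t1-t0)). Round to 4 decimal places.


lambda = 0.0478
t0 = 446, t1 = 608
t1 - t0 = 162
lambda * (t1-t0) = 0.0478 * 162 = 7.7436
R = exp(-7.7436)
R = 0.0004

0.0004


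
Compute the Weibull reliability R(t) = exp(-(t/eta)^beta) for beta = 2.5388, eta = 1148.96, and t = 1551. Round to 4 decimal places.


beta = 2.5388, eta = 1148.96, t = 1551
t/eta = 1551 / 1148.96 = 1.3499
(t/eta)^beta = 1.3499^2.5388 = 2.142
R(t) = exp(-2.142)
R(t) = 0.1174

0.1174


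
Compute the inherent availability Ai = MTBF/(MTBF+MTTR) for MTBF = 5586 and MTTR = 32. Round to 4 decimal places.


MTBF = 5586
MTTR = 32
MTBF + MTTR = 5618
Ai = 5586 / 5618
Ai = 0.9943

0.9943


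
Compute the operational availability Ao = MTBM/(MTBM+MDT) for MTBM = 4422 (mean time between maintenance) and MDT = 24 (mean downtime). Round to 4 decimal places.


MTBM = 4422
MDT = 24
MTBM + MDT = 4446
Ao = 4422 / 4446
Ao = 0.9946

0.9946


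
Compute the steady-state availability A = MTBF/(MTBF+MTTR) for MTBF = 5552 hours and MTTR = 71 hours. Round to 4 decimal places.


MTBF = 5552
MTTR = 71
MTBF + MTTR = 5623
A = 5552 / 5623
A = 0.9874

0.9874


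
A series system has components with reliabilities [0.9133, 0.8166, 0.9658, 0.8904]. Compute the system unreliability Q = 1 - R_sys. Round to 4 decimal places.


Components: [0.9133, 0.8166, 0.9658, 0.8904]
After component 1: product = 0.9133
After component 2: product = 0.7458
After component 3: product = 0.7203
After component 4: product = 0.6414
R_sys = 0.6414
Q = 1 - 0.6414 = 0.3586

0.3586


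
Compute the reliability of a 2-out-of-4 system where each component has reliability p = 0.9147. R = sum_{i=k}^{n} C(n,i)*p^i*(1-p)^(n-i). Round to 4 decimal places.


k = 2, n = 4, p = 0.9147
i=2: C(4,2)=6 * 0.9147^2 * 0.0853^2 = 0.0365
i=3: C(4,3)=4 * 0.9147^3 * 0.0853^1 = 0.2611
i=4: C(4,4)=1 * 0.9147^4 * 0.0853^0 = 0.7
R = sum of terms = 0.9977

0.9977


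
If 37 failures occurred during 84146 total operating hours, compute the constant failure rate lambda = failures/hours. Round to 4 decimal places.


failures = 37
total_hours = 84146
lambda = 37 / 84146
lambda = 0.0004

0.0004


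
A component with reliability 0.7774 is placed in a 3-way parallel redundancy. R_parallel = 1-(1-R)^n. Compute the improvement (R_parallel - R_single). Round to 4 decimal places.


R_single = 0.7774, n = 3
1 - R_single = 0.2226
(1 - R_single)^n = 0.2226^3 = 0.011
R_parallel = 1 - 0.011 = 0.989
Improvement = 0.989 - 0.7774
Improvement = 0.2116

0.2116


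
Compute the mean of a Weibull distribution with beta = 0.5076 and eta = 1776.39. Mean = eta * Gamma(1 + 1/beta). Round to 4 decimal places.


beta = 0.5076, eta = 1776.39
1/beta = 1.9701
1 + 1/beta = 2.9701
Gamma(2.9701) = 1.9458
Mean = 1776.39 * 1.9458
Mean = 3456.5657

3456.5657


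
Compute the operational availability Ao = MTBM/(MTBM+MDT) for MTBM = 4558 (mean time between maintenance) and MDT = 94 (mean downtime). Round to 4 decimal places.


MTBM = 4558
MDT = 94
MTBM + MDT = 4652
Ao = 4558 / 4652
Ao = 0.9798

0.9798


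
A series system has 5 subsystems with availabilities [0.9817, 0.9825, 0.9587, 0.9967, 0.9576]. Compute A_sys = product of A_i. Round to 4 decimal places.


Subsystems: [0.9817, 0.9825, 0.9587, 0.9967, 0.9576]
After subsystem 1 (A=0.9817): product = 0.9817
After subsystem 2 (A=0.9825): product = 0.9645
After subsystem 3 (A=0.9587): product = 0.9247
After subsystem 4 (A=0.9967): product = 0.9216
After subsystem 5 (A=0.9576): product = 0.8826
A_sys = 0.8826

0.8826


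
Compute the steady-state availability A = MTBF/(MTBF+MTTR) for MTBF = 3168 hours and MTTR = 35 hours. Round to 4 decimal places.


MTBF = 3168
MTTR = 35
MTBF + MTTR = 3203
A = 3168 / 3203
A = 0.9891

0.9891


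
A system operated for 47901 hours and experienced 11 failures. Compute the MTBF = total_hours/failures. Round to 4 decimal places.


total_hours = 47901
failures = 11
MTBF = 47901 / 11
MTBF = 4354.6364

4354.6364


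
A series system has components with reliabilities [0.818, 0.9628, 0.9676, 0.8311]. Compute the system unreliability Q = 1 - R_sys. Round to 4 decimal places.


Components: [0.818, 0.9628, 0.9676, 0.8311]
After component 1: product = 0.818
After component 2: product = 0.7876
After component 3: product = 0.7621
After component 4: product = 0.6333
R_sys = 0.6333
Q = 1 - 0.6333 = 0.3667

0.3667


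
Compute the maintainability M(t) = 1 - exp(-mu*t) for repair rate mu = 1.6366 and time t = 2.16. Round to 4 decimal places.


mu = 1.6366, t = 2.16
mu * t = 1.6366 * 2.16 = 3.5351
exp(-3.5351) = 0.0292
M(t) = 1 - 0.0292
M(t) = 0.9708

0.9708


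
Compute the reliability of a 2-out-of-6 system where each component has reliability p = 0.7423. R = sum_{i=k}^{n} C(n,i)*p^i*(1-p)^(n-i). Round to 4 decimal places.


k = 2, n = 6, p = 0.7423
i=2: C(6,2)=15 * 0.7423^2 * 0.2577^4 = 0.0365
i=3: C(6,3)=20 * 0.7423^3 * 0.2577^3 = 0.14
i=4: C(6,4)=15 * 0.7423^4 * 0.2577^2 = 0.3024
i=5: C(6,5)=6 * 0.7423^5 * 0.2577^1 = 0.3485
i=6: C(6,6)=1 * 0.7423^6 * 0.2577^0 = 0.1673
R = sum of terms = 0.9946

0.9946


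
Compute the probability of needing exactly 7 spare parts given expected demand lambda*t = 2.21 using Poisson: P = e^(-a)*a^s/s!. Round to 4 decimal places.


a = 2.21, s = 7
e^(-a) = e^(-2.21) = 0.1097
a^s = 2.21^7 = 257.4814
s! = 5040
P = 0.1097 * 257.4814 / 5040
P = 0.0056

0.0056


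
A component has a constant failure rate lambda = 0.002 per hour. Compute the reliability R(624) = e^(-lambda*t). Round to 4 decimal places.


lambda = 0.002
t = 624
lambda * t = 1.248
R(t) = e^(-1.248)
R(t) = 0.2871

0.2871


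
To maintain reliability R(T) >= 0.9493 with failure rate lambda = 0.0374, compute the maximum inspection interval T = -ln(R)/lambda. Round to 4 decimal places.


R_target = 0.9493
lambda = 0.0374
-ln(0.9493) = 0.052
T = 0.052 / 0.0374
T = 1.3912

1.3912


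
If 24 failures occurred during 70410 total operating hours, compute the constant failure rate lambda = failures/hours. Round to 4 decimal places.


failures = 24
total_hours = 70410
lambda = 24 / 70410
lambda = 0.0003

0.0003


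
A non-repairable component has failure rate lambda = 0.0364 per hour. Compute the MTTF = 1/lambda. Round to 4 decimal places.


lambda = 0.0364
MTTF = 1 / 0.0364
MTTF = 27.4725

27.4725


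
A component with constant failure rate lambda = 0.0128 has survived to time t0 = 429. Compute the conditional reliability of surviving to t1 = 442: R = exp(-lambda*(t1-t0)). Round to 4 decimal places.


lambda = 0.0128
t0 = 429, t1 = 442
t1 - t0 = 13
lambda * (t1-t0) = 0.0128 * 13 = 0.1664
R = exp(-0.1664)
R = 0.8467

0.8467


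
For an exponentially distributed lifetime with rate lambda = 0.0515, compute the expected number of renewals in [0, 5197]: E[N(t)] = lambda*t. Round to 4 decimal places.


lambda = 0.0515
t = 5197
E[N(t)] = lambda * t
E[N(t)] = 0.0515 * 5197
E[N(t)] = 267.6455

267.6455


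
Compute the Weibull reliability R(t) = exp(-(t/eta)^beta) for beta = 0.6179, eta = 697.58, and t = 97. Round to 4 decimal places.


beta = 0.6179, eta = 697.58, t = 97
t/eta = 97 / 697.58 = 0.1391
(t/eta)^beta = 0.1391^0.6179 = 0.2955
R(t) = exp(-0.2955)
R(t) = 0.7442

0.7442


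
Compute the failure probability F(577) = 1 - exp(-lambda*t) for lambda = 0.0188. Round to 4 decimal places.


lambda = 0.0188, t = 577
lambda * t = 10.8476
exp(-10.8476) = 0.0
F(t) = 1 - 0.0
F(t) = 1.0

1.0


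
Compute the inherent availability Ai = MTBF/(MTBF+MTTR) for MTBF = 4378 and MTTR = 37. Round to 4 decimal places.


MTBF = 4378
MTTR = 37
MTBF + MTTR = 4415
Ai = 4378 / 4415
Ai = 0.9916

0.9916


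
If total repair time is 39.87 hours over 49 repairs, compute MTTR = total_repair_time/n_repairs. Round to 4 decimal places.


total_repair_time = 39.87
n_repairs = 49
MTTR = 39.87 / 49
MTTR = 0.8137

0.8137


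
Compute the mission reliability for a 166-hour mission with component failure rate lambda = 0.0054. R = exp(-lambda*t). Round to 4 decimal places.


lambda = 0.0054
mission_time = 166
lambda * t = 0.0054 * 166 = 0.8964
R = exp(-0.8964)
R = 0.408

0.408


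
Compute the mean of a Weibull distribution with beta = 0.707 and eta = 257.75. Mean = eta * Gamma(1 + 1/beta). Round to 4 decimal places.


beta = 0.707, eta = 257.75
1/beta = 1.4144
1 + 1/beta = 2.4144
Gamma(2.4144) = 1.254
Mean = 257.75 * 1.254
Mean = 323.2165

323.2165


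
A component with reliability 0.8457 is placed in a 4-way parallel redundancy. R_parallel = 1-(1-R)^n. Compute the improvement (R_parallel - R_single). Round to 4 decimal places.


R_single = 0.8457, n = 4
1 - R_single = 0.1543
(1 - R_single)^n = 0.1543^4 = 0.0006
R_parallel = 1 - 0.0006 = 0.9994
Improvement = 0.9994 - 0.8457
Improvement = 0.1537

0.1537


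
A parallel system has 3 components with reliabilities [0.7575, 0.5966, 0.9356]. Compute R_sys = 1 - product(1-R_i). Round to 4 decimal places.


Components: [0.7575, 0.5966, 0.9356]
(1 - 0.7575) = 0.2425, running product = 0.2425
(1 - 0.5966) = 0.4034, running product = 0.0978
(1 - 0.9356) = 0.0644, running product = 0.0063
Product of (1-R_i) = 0.0063
R_sys = 1 - 0.0063 = 0.9937

0.9937


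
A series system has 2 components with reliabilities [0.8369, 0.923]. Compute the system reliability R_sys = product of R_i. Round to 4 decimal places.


Components: [0.8369, 0.923]
After component 1 (R=0.8369): product = 0.8369
After component 2 (R=0.923): product = 0.7725
R_sys = 0.7725

0.7725


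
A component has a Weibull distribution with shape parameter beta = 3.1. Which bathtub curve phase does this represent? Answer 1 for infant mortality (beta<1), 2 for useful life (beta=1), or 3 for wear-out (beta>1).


beta = 3.1
Compare beta to 1:
beta < 1 => infant mortality (phase 1)
beta = 1 => useful life (phase 2)
beta > 1 => wear-out (phase 3)
Since beta = 3.1, this is wear-out (increasing failure rate)
Phase = 3

3


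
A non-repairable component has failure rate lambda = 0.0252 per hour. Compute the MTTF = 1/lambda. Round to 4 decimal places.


lambda = 0.0252
MTTF = 1 / 0.0252
MTTF = 39.6825

39.6825


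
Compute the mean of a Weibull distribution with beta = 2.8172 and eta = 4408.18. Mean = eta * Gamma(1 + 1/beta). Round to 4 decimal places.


beta = 2.8172, eta = 4408.18
1/beta = 0.355
1 + 1/beta = 1.355
Gamma(1.355) = 0.8907
Mean = 4408.18 * 0.8907
Mean = 3926.1877

3926.1877


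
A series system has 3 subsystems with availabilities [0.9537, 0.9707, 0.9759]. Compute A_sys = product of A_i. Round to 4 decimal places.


Subsystems: [0.9537, 0.9707, 0.9759]
After subsystem 1 (A=0.9537): product = 0.9537
After subsystem 2 (A=0.9707): product = 0.9258
After subsystem 3 (A=0.9759): product = 0.9034
A_sys = 0.9034

0.9034


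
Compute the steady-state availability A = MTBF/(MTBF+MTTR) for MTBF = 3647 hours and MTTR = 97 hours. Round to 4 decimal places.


MTBF = 3647
MTTR = 97
MTBF + MTTR = 3744
A = 3647 / 3744
A = 0.9741

0.9741


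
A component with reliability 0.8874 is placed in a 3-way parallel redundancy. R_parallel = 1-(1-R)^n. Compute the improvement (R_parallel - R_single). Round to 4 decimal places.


R_single = 0.8874, n = 3
1 - R_single = 0.1126
(1 - R_single)^n = 0.1126^3 = 0.0014
R_parallel = 1 - 0.0014 = 0.9986
Improvement = 0.9986 - 0.8874
Improvement = 0.1112

0.1112


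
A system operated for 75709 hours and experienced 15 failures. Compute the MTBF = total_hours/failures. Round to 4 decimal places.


total_hours = 75709
failures = 15
MTBF = 75709 / 15
MTBF = 5047.2667

5047.2667


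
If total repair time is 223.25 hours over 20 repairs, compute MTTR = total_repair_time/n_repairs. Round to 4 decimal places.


total_repair_time = 223.25
n_repairs = 20
MTTR = 223.25 / 20
MTTR = 11.1625

11.1625


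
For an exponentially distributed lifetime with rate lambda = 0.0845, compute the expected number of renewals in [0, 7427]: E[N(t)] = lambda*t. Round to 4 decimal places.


lambda = 0.0845
t = 7427
E[N(t)] = lambda * t
E[N(t)] = 0.0845 * 7427
E[N(t)] = 627.5815

627.5815


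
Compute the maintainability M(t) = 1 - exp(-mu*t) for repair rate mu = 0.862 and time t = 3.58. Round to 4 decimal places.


mu = 0.862, t = 3.58
mu * t = 0.862 * 3.58 = 3.086
exp(-3.086) = 0.0457
M(t) = 1 - 0.0457
M(t) = 0.9543

0.9543


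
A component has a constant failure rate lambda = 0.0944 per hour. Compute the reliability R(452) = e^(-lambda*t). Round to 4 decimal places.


lambda = 0.0944
t = 452
lambda * t = 42.6688
R(t) = e^(-42.6688)
R(t) = 0.0

0.0


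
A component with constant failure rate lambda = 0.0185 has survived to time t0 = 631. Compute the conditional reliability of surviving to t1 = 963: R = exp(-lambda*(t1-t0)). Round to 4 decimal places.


lambda = 0.0185
t0 = 631, t1 = 963
t1 - t0 = 332
lambda * (t1-t0) = 0.0185 * 332 = 6.142
R = exp(-6.142)
R = 0.0022

0.0022


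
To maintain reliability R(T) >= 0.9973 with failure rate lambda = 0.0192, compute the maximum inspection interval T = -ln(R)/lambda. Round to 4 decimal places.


R_target = 0.9973
lambda = 0.0192
-ln(0.9973) = 0.0027
T = 0.0027 / 0.0192
T = 0.1408

0.1408


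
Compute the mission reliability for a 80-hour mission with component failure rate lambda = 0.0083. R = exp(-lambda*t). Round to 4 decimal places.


lambda = 0.0083
mission_time = 80
lambda * t = 0.0083 * 80 = 0.664
R = exp(-0.664)
R = 0.5148

0.5148


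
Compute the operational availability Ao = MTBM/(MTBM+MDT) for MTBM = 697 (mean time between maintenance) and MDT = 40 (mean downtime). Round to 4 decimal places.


MTBM = 697
MDT = 40
MTBM + MDT = 737
Ao = 697 / 737
Ao = 0.9457

0.9457


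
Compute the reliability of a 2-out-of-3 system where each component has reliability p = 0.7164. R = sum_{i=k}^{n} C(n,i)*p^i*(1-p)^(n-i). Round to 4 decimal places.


k = 2, n = 3, p = 0.7164
i=2: C(3,2)=3 * 0.7164^2 * 0.2836^1 = 0.4367
i=3: C(3,3)=1 * 0.7164^3 * 0.2836^0 = 0.3677
R = sum of terms = 0.8043

0.8043


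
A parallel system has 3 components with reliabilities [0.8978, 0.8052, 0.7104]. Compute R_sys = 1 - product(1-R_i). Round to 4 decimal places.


Components: [0.8978, 0.8052, 0.7104]
(1 - 0.8978) = 0.1022, running product = 0.1022
(1 - 0.8052) = 0.1948, running product = 0.0199
(1 - 0.7104) = 0.2896, running product = 0.0058
Product of (1-R_i) = 0.0058
R_sys = 1 - 0.0058 = 0.9942

0.9942


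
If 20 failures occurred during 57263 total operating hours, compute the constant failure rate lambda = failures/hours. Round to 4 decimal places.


failures = 20
total_hours = 57263
lambda = 20 / 57263
lambda = 0.0003

0.0003


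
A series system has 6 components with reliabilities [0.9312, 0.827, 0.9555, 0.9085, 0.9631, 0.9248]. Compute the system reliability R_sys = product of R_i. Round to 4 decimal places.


Components: [0.9312, 0.827, 0.9555, 0.9085, 0.9631, 0.9248]
After component 1 (R=0.9312): product = 0.9312
After component 2 (R=0.827): product = 0.7701
After component 3 (R=0.9555): product = 0.7358
After component 4 (R=0.9085): product = 0.6685
After component 5 (R=0.9631): product = 0.6438
After component 6 (R=0.9248): product = 0.5954
R_sys = 0.5954

0.5954
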